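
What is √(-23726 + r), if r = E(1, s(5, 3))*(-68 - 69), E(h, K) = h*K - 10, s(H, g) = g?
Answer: I*√22767 ≈ 150.89*I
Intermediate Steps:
E(h, K) = -10 + K*h (E(h, K) = K*h - 10 = -10 + K*h)
r = 959 (r = (-10 + 3*1)*(-68 - 69) = (-10 + 3)*(-137) = -7*(-137) = 959)
√(-23726 + r) = √(-23726 + 959) = √(-22767) = I*√22767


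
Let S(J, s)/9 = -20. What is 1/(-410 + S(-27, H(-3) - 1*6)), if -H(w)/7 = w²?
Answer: -1/590 ≈ -0.0016949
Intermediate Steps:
H(w) = -7*w²
S(J, s) = -180 (S(J, s) = 9*(-20) = -180)
1/(-410 + S(-27, H(-3) - 1*6)) = 1/(-410 - 180) = 1/(-590) = -1/590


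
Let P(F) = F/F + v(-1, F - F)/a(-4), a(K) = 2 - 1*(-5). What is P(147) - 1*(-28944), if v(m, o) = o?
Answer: 28945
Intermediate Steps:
a(K) = 7 (a(K) = 2 + 5 = 7)
P(F) = 1 (P(F) = F/F + (F - F)/7 = 1 + 0*(1/7) = 1 + 0 = 1)
P(147) - 1*(-28944) = 1 - 1*(-28944) = 1 + 28944 = 28945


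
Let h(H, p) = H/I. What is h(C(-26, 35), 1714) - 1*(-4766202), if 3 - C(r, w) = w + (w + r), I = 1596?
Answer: 7606858351/1596 ≈ 4.7662e+6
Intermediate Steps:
C(r, w) = 3 - r - 2*w (C(r, w) = 3 - (w + (w + r)) = 3 - (w + (r + w)) = 3 - (r + 2*w) = 3 + (-r - 2*w) = 3 - r - 2*w)
h(H, p) = H/1596
h(C(-26, 35), 1714) - 1*(-4766202) = (3 - 1*(-26) - 2*35)/1596 - 1*(-4766202) = (3 + 26 - 70)/1596 + 4766202 = (1/1596)*(-41) + 4766202 = -41/1596 + 4766202 = 7606858351/1596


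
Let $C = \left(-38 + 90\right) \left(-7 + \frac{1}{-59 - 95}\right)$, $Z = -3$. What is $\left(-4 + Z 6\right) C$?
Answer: $\frac{56108}{7} \approx 8015.4$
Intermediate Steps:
$C = - \frac{28054}{77}$ ($C = 52 \left(-7 + \frac{1}{-154}\right) = 52 \left(-7 - \frac{1}{154}\right) = 52 \left(- \frac{1079}{154}\right) = - \frac{28054}{77} \approx -364.34$)
$\left(-4 + Z 6\right) C = \left(-4 - 18\right) \left(- \frac{28054}{77}\right) = \left(-22\right) \left(- \frac{28054}{77}\right) = \frac{56108}{7}$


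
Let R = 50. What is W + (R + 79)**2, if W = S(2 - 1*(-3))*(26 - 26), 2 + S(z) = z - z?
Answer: 16641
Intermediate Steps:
S(z) = -2 (S(z) = -2 + (z - z) = -2 + 0 = -2)
W = 0 (W = -2*(26 - 26) = -2*0 = 0)
W + (R + 79)**2 = 0 + (50 + 79)**2 = 0 + 129**2 = 0 + 16641 = 16641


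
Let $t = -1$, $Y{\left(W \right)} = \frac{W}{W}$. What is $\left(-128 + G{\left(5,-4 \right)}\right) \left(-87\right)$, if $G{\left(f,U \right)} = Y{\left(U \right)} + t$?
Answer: $11136$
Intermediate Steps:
$Y{\left(W \right)} = 1$
$G{\left(f,U \right)} = 0$ ($G{\left(f,U \right)} = 1 - 1 = 0$)
$\left(-128 + G{\left(5,-4 \right)}\right) \left(-87\right) = \left(-128 + 0\right) \left(-87\right) = \left(-128\right) \left(-87\right) = 11136$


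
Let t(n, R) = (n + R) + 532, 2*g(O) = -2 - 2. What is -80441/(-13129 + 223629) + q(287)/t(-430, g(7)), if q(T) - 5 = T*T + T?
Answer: 43480241/52625 ≈ 826.23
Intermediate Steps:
g(O) = -2 (g(O) = (-2 - 2)/2 = (1/2)*(-4) = -2)
t(n, R) = 532 + R + n (t(n, R) = (R + n) + 532 = 532 + R + n)
q(T) = 5 + T + T**2 (q(T) = 5 + (T*T + T) = 5 + (T**2 + T) = 5 + (T + T**2) = 5 + T + T**2)
-80441/(-13129 + 223629) + q(287)/t(-430, g(7)) = -80441/(-13129 + 223629) + (5 + 287 + 287**2)/(532 - 2 - 430) = -80441/210500 + (5 + 287 + 82369)/100 = -80441*1/210500 + 82661*(1/100) = -80441/210500 + 82661/100 = 43480241/52625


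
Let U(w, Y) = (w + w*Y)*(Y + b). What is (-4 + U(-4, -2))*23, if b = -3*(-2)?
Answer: 276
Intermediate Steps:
b = 6
U(w, Y) = (6 + Y)*(w + Y*w) (U(w, Y) = (w + w*Y)*(Y + 6) = (w + Y*w)*(6 + Y) = (6 + Y)*(w + Y*w))
(-4 + U(-4, -2))*23 = (-4 - 4*(6 + (-2)² + 7*(-2)))*23 = (-4 - 4*(6 + 4 - 14))*23 = (-4 - 4*(-4))*23 = (-4 + 16)*23 = 12*23 = 276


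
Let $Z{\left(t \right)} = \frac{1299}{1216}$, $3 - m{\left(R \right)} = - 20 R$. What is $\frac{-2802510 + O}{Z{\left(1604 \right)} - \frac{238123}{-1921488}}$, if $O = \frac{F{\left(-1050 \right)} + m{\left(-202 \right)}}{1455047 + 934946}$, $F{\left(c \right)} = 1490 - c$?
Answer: $- \frac{978126598191888576576}{416093371762915} \approx -2.3507 \cdot 10^{6}$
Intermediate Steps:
$m{\left(R \right)} = 3 + 20 R$ ($m{\left(R \right)} = 3 - - 20 R = 3 + 20 R$)
$Z{\left(t \right)} = \frac{1299}{1216}$ ($Z{\left(t \right)} = 1299 \cdot \frac{1}{1216} = \frac{1299}{1216}$)
$O = - \frac{1497}{2389993}$ ($O = \frac{\left(1490 - -1050\right) + \left(3 + 20 \left(-202\right)\right)}{1455047 + 934946} = \frac{\left(1490 + 1050\right) + \left(3 - 4040\right)}{2389993} = \left(2540 - 4037\right) \frac{1}{2389993} = \left(-1497\right) \frac{1}{2389993} = - \frac{1497}{2389993} \approx -0.00062636$)
$\frac{-2802510 + O}{Z{\left(1604 \right)} - \frac{238123}{-1921488}} = \frac{-2802510 - \frac{1497}{2389993}}{\frac{1299}{1216} - \frac{238123}{-1921488}} = - \frac{6697979283927}{2389993 \left(\frac{1299}{1216} - - \frac{238123}{1921488}\right)} = - \frac{6697979283927}{2389993 \left(\frac{1299}{1216} + \frac{238123}{1921488}\right)} = - \frac{6697979283927}{2389993 \cdot \frac{174098155}{146033088}} = \left(- \frac{6697979283927}{2389993}\right) \frac{146033088}{174098155} = - \frac{978126598191888576576}{416093371762915}$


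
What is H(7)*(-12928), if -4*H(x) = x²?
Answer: 158368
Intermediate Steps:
H(x) = -x²/4
H(7)*(-12928) = -¼*7²*(-12928) = -¼*49*(-12928) = -49/4*(-12928) = 158368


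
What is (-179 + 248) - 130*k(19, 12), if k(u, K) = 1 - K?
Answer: 1499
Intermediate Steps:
(-179 + 248) - 130*k(19, 12) = (-179 + 248) - 130*(1 - 1*12) = 69 - 130*(1 - 12) = 69 - 130*(-11) = 69 + 1430 = 1499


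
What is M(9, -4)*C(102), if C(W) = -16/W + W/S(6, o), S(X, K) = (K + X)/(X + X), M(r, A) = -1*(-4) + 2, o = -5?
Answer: 124832/17 ≈ 7343.1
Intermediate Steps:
M(r, A) = 6 (M(r, A) = 4 + 2 = 6)
S(X, K) = (K + X)/(2*X) (S(X, K) = (K + X)/((2*X)) = (K + X)*(1/(2*X)) = (K + X)/(2*X))
C(W) = -16/W + 12*W (C(W) = -16/W + W/(((½)*(-5 + 6)/6)) = -16/W + W/(((½)*(⅙)*1)) = -16/W + W/(1/12) = -16/W + W*12 = -16/W + 12*W)
M(9, -4)*C(102) = 6*(-16/102 + 12*102) = 6*(-16*1/102 + 1224) = 6*(-8/51 + 1224) = 6*(62416/51) = 124832/17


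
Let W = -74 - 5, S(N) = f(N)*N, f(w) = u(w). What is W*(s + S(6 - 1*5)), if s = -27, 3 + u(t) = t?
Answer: 2291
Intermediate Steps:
u(t) = -3 + t
f(w) = -3 + w
S(N) = N*(-3 + N) (S(N) = (-3 + N)*N = N*(-3 + N))
W = -79
W*(s + S(6 - 1*5)) = -79*(-27 + (6 - 1*5)*(-3 + (6 - 1*5))) = -79*(-27 + (6 - 5)*(-3 + (6 - 5))) = -79*(-27 + 1*(-3 + 1)) = -79*(-27 + 1*(-2)) = -79*(-27 - 2) = -79*(-29) = 2291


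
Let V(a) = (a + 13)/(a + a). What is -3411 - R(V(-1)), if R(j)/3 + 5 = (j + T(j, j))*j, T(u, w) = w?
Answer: -3612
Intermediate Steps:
V(a) = (13 + a)/(2*a) (V(a) = (13 + a)/((2*a)) = (13 + a)*(1/(2*a)) = (13 + a)/(2*a))
R(j) = -15 + 6*j² (R(j) = -15 + 3*((j + j)*j) = -15 + 3*((2*j)*j) = -15 + 3*(2*j²) = -15 + 6*j²)
-3411 - R(V(-1)) = -3411 - (-15 + 6*((½)*(13 - 1)/(-1))²) = -3411 - (-15 + 6*((½)*(-1)*12)²) = -3411 - (-15 + 6*(-6)²) = -3411 - (-15 + 6*36) = -3411 - (-15 + 216) = -3411 - 1*201 = -3411 - 201 = -3612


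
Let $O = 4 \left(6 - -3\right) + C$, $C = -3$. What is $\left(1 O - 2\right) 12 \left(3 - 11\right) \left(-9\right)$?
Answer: $26784$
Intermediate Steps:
$O = 33$ ($O = 4 \left(6 - -3\right) - 3 = 4 \left(6 + 3\right) - 3 = 4 \cdot 9 - 3 = 36 - 3 = 33$)
$\left(1 O - 2\right) 12 \left(3 - 11\right) \left(-9\right) = \left(1 \cdot 33 - 2\right) 12 \left(3 - 11\right) \left(-9\right) = \left(33 - 2\right) 12 \left(3 - 11\right) \left(-9\right) = 31 \cdot 12 \left(-8\right) \left(-9\right) = 31 \left(\left(-96\right) \left(-9\right)\right) = 31 \cdot 864 = 26784$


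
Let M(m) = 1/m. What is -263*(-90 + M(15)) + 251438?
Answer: 4126357/15 ≈ 2.7509e+5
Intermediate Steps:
-263*(-90 + M(15)) + 251438 = -263*(-90 + 1/15) + 251438 = -263*(-1349/15) + 251438 = 354787/15 + 251438 = 4126357/15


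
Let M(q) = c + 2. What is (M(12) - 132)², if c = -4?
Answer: 17956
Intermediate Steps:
M(q) = -2 (M(q) = -4 + 2 = -2)
(M(12) - 132)² = (-2 - 132)² = (-134)² = 17956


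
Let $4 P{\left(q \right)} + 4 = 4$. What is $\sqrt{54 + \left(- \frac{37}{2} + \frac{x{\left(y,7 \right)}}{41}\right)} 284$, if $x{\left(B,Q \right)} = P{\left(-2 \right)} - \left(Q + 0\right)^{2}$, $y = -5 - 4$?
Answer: $\frac{142 \sqrt{230666}}{41} \approx 1663.4$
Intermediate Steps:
$P{\left(q \right)} = 0$ ($P{\left(q \right)} = -1 + \frac{1}{4} \cdot 4 = -1 + 1 = 0$)
$y = -9$ ($y = -5 - 4 = -9$)
$x{\left(B,Q \right)} = - Q^{2}$ ($x{\left(B,Q \right)} = 0 - \left(Q + 0\right)^{2} = 0 - Q^{2} = - Q^{2}$)
$\sqrt{54 + \left(- \frac{37}{2} + \frac{x{\left(y,7 \right)}}{41}\right)} 284 = \sqrt{54 - \left(\frac{37}{2} - \frac{\left(-1\right) 7^{2}}{41}\right)} 284 = \sqrt{54 - \left(\frac{37}{2} - \left(-1\right) 49 \cdot \frac{1}{41}\right)} 284 = \sqrt{54 - \frac{1615}{82}} \cdot 284 = \sqrt{\frac{2813}{82}} \cdot 284 = \frac{\sqrt{230666}}{82} \cdot 284 = \frac{142 \sqrt{230666}}{41}$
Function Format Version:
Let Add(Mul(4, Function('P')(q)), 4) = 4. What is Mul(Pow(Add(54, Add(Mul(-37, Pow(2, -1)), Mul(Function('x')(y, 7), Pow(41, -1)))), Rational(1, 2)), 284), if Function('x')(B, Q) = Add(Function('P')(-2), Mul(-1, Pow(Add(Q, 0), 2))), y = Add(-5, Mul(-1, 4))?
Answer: Mul(Rational(142, 41), Pow(230666, Rational(1, 2))) ≈ 1663.4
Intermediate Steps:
Function('P')(q) = 0 (Function('P')(q) = Add(-1, Mul(Rational(1, 4), 4)) = Add(-1, 1) = 0)
y = -9 (y = Add(-5, -4) = -9)
Function('x')(B, Q) = Mul(-1, Pow(Q, 2)) (Function('x')(B, Q) = Add(0, Mul(-1, Pow(Add(Q, 0), 2))) = Add(0, Mul(-1, Pow(Q, 2))) = Mul(-1, Pow(Q, 2)))
Mul(Pow(Add(54, Add(Mul(-37, Pow(2, -1)), Mul(Function('x')(y, 7), Pow(41, -1)))), Rational(1, 2)), 284) = Mul(Pow(Add(54, Add(Mul(-37, Pow(2, -1)), Mul(Mul(-1, Pow(7, 2)), Pow(41, -1)))), Rational(1, 2)), 284) = Mul(Pow(Add(54, Add(Mul(-37, Rational(1, 2)), Mul(Mul(-1, 49), Rational(1, 41)))), Rational(1, 2)), 284) = Mul(Pow(Add(54, Add(Rational(-37, 2), Mul(-49, Rational(1, 41)))), Rational(1, 2)), 284) = Mul(Pow(Add(54, Add(Rational(-37, 2), Rational(-49, 41))), Rational(1, 2)), 284) = Mul(Pow(Add(54, Rational(-1615, 82)), Rational(1, 2)), 284) = Mul(Pow(Rational(2813, 82), Rational(1, 2)), 284) = Mul(Mul(Rational(1, 82), Pow(230666, Rational(1, 2))), 284) = Mul(Rational(142, 41), Pow(230666, Rational(1, 2)))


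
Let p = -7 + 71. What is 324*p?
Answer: 20736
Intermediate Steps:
p = 64
324*p = 324*64 = 20736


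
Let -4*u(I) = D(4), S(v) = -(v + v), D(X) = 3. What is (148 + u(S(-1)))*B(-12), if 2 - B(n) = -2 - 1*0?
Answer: 589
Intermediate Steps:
S(v) = -2*v
u(I) = -3/4 (u(I) = -1/4*3 = -3/4)
B(n) = 4 (B(n) = 2 - (-2 - 1*0) = 2 - (-2 + 0) = 2 - 1*(-2) = 2 + 2 = 4)
(148 + u(S(-1)))*B(-12) = (148 - 3/4)*4 = (589/4)*4 = 589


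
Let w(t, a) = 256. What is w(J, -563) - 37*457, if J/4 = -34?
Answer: -16653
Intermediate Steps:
J = -136 (J = 4*(-34) = -136)
w(J, -563) - 37*457 = 256 - 37*457 = 256 - 1*16909 = 256 - 16909 = -16653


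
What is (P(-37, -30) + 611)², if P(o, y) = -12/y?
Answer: 9345249/25 ≈ 3.7381e+5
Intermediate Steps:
(P(-37, -30) + 611)² = (-12/(-30) + 611)² = (-12*(-1/30) + 611)² = (⅖ + 611)² = (3057/5)² = 9345249/25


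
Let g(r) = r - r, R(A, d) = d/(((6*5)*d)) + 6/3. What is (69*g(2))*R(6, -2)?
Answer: 0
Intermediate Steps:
R(A, d) = 61/30 (R(A, d) = d/((30*d)) + 6*(⅓) = d*(1/(30*d)) + 2 = 1/30 + 2 = 61/30)
g(r) = 0
(69*g(2))*R(6, -2) = (69*0)*(61/30) = 0*(61/30) = 0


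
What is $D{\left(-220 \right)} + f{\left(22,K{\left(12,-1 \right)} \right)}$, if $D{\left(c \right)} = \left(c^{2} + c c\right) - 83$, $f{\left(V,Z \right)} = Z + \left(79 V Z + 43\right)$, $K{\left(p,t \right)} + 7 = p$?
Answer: $105455$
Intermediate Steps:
$K{\left(p,t \right)} = -7 + p$
$f{\left(V,Z \right)} = 43 + Z + 79 V Z$ ($f{\left(V,Z \right)} = Z + \left(79 V Z + 43\right) = Z + \left(43 + 79 V Z\right) = 43 + Z + 79 V Z$)
$D{\left(c \right)} = -83 + 2 c^{2}$ ($D{\left(c \right)} = \left(c^{2} + c^{2}\right) - 83 = 2 c^{2} - 83 = -83 + 2 c^{2}$)
$D{\left(-220 \right)} + f{\left(22,K{\left(12,-1 \right)} \right)} = \left(-83 + 2 \left(-220\right)^{2}\right) + \left(43 + \left(-7 + 12\right) + 79 \cdot 22 \left(-7 + 12\right)\right) = \left(-83 + 2 \cdot 48400\right) + \left(43 + 5 + 79 \cdot 22 \cdot 5\right) = \left(-83 + 96800\right) + \left(43 + 5 + 8690\right) = 96717 + 8738 = 105455$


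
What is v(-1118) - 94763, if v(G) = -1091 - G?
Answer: -94736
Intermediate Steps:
v(-1118) - 94763 = (-1091 - 1*(-1118)) - 94763 = (-1091 + 1118) - 94763 = 27 - 94763 = -94736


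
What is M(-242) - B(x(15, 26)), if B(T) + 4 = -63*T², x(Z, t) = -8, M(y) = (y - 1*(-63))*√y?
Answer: 4036 - 1969*I*√2 ≈ 4036.0 - 2784.6*I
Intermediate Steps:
M(y) = √y*(63 + y) (M(y) = (y + 63)*√y = (63 + y)*√y = √y*(63 + y))
B(T) = -4 - 63*T²
M(-242) - B(x(15, 26)) = √(-242)*(63 - 242) - (-4 - 63*(-8)²) = (11*I*√2)*(-179) - (-4 - 63*64) = -1969*I*√2 - (-4 - 4032) = -1969*I*√2 - 1*(-4036) = -1969*I*√2 + 4036 = 4036 - 1969*I*√2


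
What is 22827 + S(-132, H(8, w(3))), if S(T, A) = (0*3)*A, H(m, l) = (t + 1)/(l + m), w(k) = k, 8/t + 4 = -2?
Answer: 22827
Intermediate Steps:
t = -4/3 (t = 8/(-4 - 2) = 8/(-6) = 8*(-⅙) = -4/3 ≈ -1.3333)
H(m, l) = -1/(3*(l + m)) (H(m, l) = (-4/3 + 1)/(l + m) = -⅓/(l + m) = -1/(3*(l + m)))
S(T, A) = 0 (S(T, A) = 0*A = 0)
22827 + S(-132, H(8, w(3))) = 22827 + 0 = 22827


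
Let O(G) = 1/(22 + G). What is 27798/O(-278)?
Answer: -7116288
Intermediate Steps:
27798/O(-278) = 27798/(1/(22 - 278)) = 27798/(1/(-256)) = 27798/(-1/256) = 27798*(-256) = -7116288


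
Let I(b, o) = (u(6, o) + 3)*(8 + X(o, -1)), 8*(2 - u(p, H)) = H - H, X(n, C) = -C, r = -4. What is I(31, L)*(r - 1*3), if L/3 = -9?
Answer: -315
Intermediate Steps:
L = -27 (L = 3*(-9) = -27)
u(p, H) = 2 (u(p, H) = 2 - (H - H)/8 = 2 - 1/8*0 = 2 + 0 = 2)
I(b, o) = 45 (I(b, o) = (2 + 3)*(8 - 1*(-1)) = 5*(8 + 1) = 5*9 = 45)
I(31, L)*(r - 1*3) = 45*(-4 - 1*3) = 45*(-4 - 3) = 45*(-7) = -315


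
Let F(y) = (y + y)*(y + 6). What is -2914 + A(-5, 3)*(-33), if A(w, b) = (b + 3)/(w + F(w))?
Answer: -14504/5 ≈ -2900.8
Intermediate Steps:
F(y) = 2*y*(6 + y) (F(y) = (2*y)*(6 + y) = 2*y*(6 + y))
A(w, b) = (3 + b)/(w + 2*w*(6 + w)) (A(w, b) = (b + 3)/(w + 2*w*(6 + w)) = (3 + b)/(w + 2*w*(6 + w)))
-2914 + A(-5, 3)*(-33) = -2914 + ((3 + 3)/((-5)*(13 + 2*(-5))))*(-33) = -2914 - ⅕*6/(13 - 10)*(-33) = -2914 - ⅕*6/3*(-33) = -2914 - ⅕*⅓*6*(-33) = -2914 - ⅖*(-33) = -2914 + 66/5 = -14504/5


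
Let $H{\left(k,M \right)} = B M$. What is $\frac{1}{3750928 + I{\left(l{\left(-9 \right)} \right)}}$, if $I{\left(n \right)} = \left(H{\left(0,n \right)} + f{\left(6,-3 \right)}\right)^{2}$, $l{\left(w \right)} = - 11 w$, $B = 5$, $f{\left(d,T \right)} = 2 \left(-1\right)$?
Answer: $\frac{1}{3993977} \approx 2.5038 \cdot 10^{-7}$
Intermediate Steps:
$f{\left(d,T \right)} = -2$
$H{\left(k,M \right)} = 5 M$
$I{\left(n \right)} = \left(-2 + 5 n\right)^{2}$ ($I{\left(n \right)} = \left(5 n - 2\right)^{2} = \left(-2 + 5 n\right)^{2}$)
$\frac{1}{3750928 + I{\left(l{\left(-9 \right)} \right)}} = \frac{1}{3750928 + \left(-2 + 5 \left(\left(-11\right) \left(-9\right)\right)\right)^{2}} = \frac{1}{3750928 + \left(-2 + 5 \cdot 99\right)^{2}} = \frac{1}{3750928 + \left(-2 + 495\right)^{2}} = \frac{1}{3750928 + 493^{2}} = \frac{1}{3750928 + 243049} = \frac{1}{3993977}$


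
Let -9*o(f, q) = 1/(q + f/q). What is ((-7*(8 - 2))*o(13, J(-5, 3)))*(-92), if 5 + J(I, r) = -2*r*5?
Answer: 22540/1857 ≈ 12.138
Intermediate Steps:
J(I, r) = -5 - 10*r (J(I, r) = -5 - 2*r*5 = -5 - 10*r)
o(f, q) = -1/(9*(q + f/q))
((-7*(8 - 2))*o(13, J(-5, 3)))*(-92) = ((-7*(8 - 2))*(-(-5 - 10*3)/(9*13 + 9*(-5 - 10*3)**2)))*(-92) = ((-7*6)*(-(-5 - 30)/(117 + 9*(-5 - 30)**2)))*(-92) = -(-42)*(-35)/(117 + 9*(-35)**2)*(-92) = -(-42)*(-35)/(117 + 9*1225)*(-92) = -(-42)*(-35)/(117 + 11025)*(-92) = -(-42)*(-35)/11142*(-92) = -42*35/11142*(-92) = -245/1857*(-92) = 22540/1857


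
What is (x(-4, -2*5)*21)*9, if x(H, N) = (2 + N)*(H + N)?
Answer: 21168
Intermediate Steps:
(x(-4, -2*5)*21)*9 = (((-2*5)² + 2*(-4) + 2*(-2*5) - (-8)*5)*21)*9 = (((-10)² - 8 + 2*(-10) - 4*(-10))*21)*9 = ((100 - 8 - 20 + 40)*21)*9 = (112*21)*9 = 2352*9 = 21168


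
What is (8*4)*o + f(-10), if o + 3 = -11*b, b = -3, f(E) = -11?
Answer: 949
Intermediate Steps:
o = 30 (o = -3 - 11*(-3) = -3 + 33 = 30)
(8*4)*o + f(-10) = (8*4)*30 - 11 = 32*30 - 11 = 960 - 11 = 949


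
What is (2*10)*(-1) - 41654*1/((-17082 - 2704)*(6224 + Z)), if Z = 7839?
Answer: -2782484353/139125259 ≈ -20.000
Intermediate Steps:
(2*10)*(-1) - 41654*1/((-17082 - 2704)*(6224 + Z)) = (2*10)*(-1) - 41654*1/((-17082 - 2704)*(6224 + 7839)) = 20*(-1) - 41654/(14063*(-19786)) = -20 - 41654/(-278250518) = -20 - 41654*(-1/278250518) = -20 + 20827/139125259 = -2782484353/139125259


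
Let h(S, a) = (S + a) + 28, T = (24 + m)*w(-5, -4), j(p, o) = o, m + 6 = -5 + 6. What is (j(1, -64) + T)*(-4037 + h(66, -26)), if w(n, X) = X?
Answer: 555660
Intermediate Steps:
m = -5 (m = -6 + (-5 + 6) = -6 + 1 = -5)
T = -76 (T = (24 - 5)*(-4) = 19*(-4) = -76)
h(S, a) = 28 + S + a
(j(1, -64) + T)*(-4037 + h(66, -26)) = (-64 - 76)*(-4037 + (28 + 66 - 26)) = -140*(-4037 + 68) = -140*(-3969) = 555660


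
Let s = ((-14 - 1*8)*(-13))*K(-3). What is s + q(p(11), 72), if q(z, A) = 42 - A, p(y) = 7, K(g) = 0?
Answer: -30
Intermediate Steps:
s = 0 (s = ((-14 - 1*8)*(-13))*0 = ((-14 - 8)*(-13))*0 = -22*(-13)*0 = 286*0 = 0)
s + q(p(11), 72) = 0 + (42 - 1*72) = 0 + (42 - 72) = 0 - 30 = -30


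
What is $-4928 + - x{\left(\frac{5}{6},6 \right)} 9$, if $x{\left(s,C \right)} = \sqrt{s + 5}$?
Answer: $-4928 - \frac{3 \sqrt{210}}{2} \approx -4949.7$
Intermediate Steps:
$x{\left(s,C \right)} = \sqrt{5 + s}$
$-4928 + - x{\left(\frac{5}{6},6 \right)} 9 = -4928 + - \sqrt{5 + \frac{5}{6}} \cdot 9 = -4928 + - \sqrt{\frac{35}{6}} \cdot 9 = -4928 + - \frac{\sqrt{210}}{6} \cdot 9 = -4928 - \frac{3 \sqrt{210}}{2}$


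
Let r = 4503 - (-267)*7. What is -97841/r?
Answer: -97841/6372 ≈ -15.355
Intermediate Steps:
r = 6372 (r = 4503 - 1*(-1869) = 4503 + 1869 = 6372)
-97841/r = -97841/6372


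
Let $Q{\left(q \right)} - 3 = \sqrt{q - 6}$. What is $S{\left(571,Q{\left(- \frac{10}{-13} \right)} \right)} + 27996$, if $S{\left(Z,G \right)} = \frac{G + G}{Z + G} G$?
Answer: $\frac{- 104453125 i + 28008 \sqrt{221}}{\sqrt{221} - 3731 i} \approx 27996.0 + 0.047761 i$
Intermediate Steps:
$Q{\left(q \right)} = 3 + \sqrt{-6 + q}$ ($Q{\left(q \right)} = 3 + \sqrt{q - 6} = 3 + \sqrt{-6 + q}$)
$S{\left(Z,G \right)} = \frac{2 G^{2}}{G + Z}$ ($S{\left(Z,G \right)} = \frac{2 G}{G + Z} G = \frac{2 G^{2}}{G + Z}$)
$S{\left(571,Q{\left(- \frac{10}{-13} \right)} \right)} + 27996 = \frac{2 \left(3 + \sqrt{-6 - \frac{10}{-13}}\right)^{2}}{\left(3 + \sqrt{-6 - \frac{10}{-13}}\right) + 571} + 27996 = \frac{2 \left(3 + \sqrt{-6 - - \frac{10}{13}}\right)^{2}}{\left(3 + \sqrt{-6 - - \frac{10}{13}}\right) + 571} + 27996 = \frac{2 \left(3 + \sqrt{-6 + \frac{10}{13}}\right)^{2}}{\left(3 + \sqrt{-6 + \frac{10}{13}}\right) + 571} + 27996 = \frac{2 \left(3 + \sqrt{- \frac{68}{13}}\right)^{2}}{\left(3 + \sqrt{- \frac{68}{13}}\right) + 571} + 27996 = \frac{2 \left(3 + \frac{2 i \sqrt{221}}{13}\right)^{2}}{\left(3 + \frac{2 i \sqrt{221}}{13}\right) + 571} + 27996 = \frac{2 \left(3 + \frac{2 i \sqrt{221}}{13}\right)^{2}}{574 + \frac{2 i \sqrt{221}}{13}} + 27996 = 27996 + \frac{2 \left(3 + \frac{2 i \sqrt{221}}{13}\right)^{2}}{574 + \frac{2 i \sqrt{221}}{13}}$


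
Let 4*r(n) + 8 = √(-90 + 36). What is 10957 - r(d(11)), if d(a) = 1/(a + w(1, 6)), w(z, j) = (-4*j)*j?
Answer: 10959 - 3*I*√6/4 ≈ 10959.0 - 1.8371*I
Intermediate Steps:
w(z, j) = -4*j²
d(a) = 1/(-144 + a) (d(a) = 1/(a - 4*6²) = 1/(a - 4*36) = 1/(a - 144) = 1/(-144 + a))
r(n) = -2 + 3*I*√6/4 (r(n) = -2 + √(-90 + 36)/4 = -2 + √(-54)/4 = -2 + (3*I*√6)/4 = -2 + 3*I*√6/4)
10957 - r(d(11)) = 10957 - (-2 + 3*I*√6/4) = 10957 + (2 - 3*I*√6/4) = 10959 - 3*I*√6/4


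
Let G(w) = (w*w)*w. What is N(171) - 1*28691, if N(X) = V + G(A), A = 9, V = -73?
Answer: -28035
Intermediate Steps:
G(w) = w**3 (G(w) = w**2*w = w**3)
N(X) = 656 (N(X) = -73 + 9**3 = -73 + 729 = 656)
N(171) - 1*28691 = 656 - 1*28691 = 656 - 28691 = -28035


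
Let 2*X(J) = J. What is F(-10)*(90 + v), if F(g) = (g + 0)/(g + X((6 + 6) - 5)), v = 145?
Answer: 4700/13 ≈ 361.54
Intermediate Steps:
X(J) = J/2
F(g) = g/(7/2 + g) (F(g) = (g + 0)/(g + ((6 + 6) - 5)/2) = g/(g + (12 - 5)/2) = g/(g + (½)*7) = g/(g + 7/2) = g/(7/2 + g))
F(-10)*(90 + v) = (2*(-10)/(7 + 2*(-10)))*(90 + 145) = (2*(-10)/(7 - 20))*235 = (2*(-10)/(-13))*235 = (2*(-10)*(-1/13))*235 = (20/13)*235 = 4700/13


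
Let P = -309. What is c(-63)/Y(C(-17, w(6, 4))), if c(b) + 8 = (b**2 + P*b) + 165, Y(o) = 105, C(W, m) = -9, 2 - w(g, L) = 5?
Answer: 23593/105 ≈ 224.70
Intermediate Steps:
w(g, L) = -3 (w(g, L) = 2 - 1*5 = 2 - 5 = -3)
c(b) = 157 + b**2 - 309*b (c(b) = -8 + ((b**2 - 309*b) + 165) = -8 + (165 + b**2 - 309*b) = 157 + b**2 - 309*b)
c(-63)/Y(C(-17, w(6, 4))) = (157 + (-63)**2 - 309*(-63))/105 = (157 + 3969 + 19467)*(1/105) = 23593*(1/105) = 23593/105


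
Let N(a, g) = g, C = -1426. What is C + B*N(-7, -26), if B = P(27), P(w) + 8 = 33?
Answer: -2076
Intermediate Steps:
P(w) = 25 (P(w) = -8 + 33 = 25)
B = 25
C + B*N(-7, -26) = -1426 + 25*(-26) = -1426 - 650 = -2076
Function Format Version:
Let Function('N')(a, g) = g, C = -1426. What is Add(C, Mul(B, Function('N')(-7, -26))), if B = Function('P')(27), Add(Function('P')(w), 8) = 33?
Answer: -2076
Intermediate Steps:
Function('P')(w) = 25 (Function('P')(w) = Add(-8, 33) = 25)
B = 25
Add(C, Mul(B, Function('N')(-7, -26))) = Add(-1426, Mul(25, -26)) = Add(-1426, -650) = -2076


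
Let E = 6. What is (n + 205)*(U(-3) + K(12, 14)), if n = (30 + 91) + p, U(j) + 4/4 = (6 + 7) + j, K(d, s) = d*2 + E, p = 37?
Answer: 14157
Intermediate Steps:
K(d, s) = 6 + 2*d (K(d, s) = d*2 + 6 = 2*d + 6 = 6 + 2*d)
U(j) = 12 + j (U(j) = -1 + ((6 + 7) + j) = -1 + (13 + j) = 12 + j)
n = 158 (n = (30 + 91) + 37 = 121 + 37 = 158)
(n + 205)*(U(-3) + K(12, 14)) = (158 + 205)*((12 - 3) + (6 + 2*12)) = 363*(9 + (6 + 24)) = 363*(9 + 30) = 363*39 = 14157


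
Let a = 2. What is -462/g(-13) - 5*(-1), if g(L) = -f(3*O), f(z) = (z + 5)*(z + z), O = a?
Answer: 17/2 ≈ 8.5000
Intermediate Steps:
O = 2
f(z) = 2*z*(5 + z) (f(z) = (5 + z)*(2*z) = 2*z*(5 + z))
g(L) = -132 (g(L) = -2*3*2*(5 + 3*2) = -2*6*(5 + 6) = -2*6*11 = -1*132 = -132)
-462/g(-13) - 5*(-1) = -462/(-132) - 5*(-1) = -462*(-1/132) + 5 = 7/2 + 5 = 17/2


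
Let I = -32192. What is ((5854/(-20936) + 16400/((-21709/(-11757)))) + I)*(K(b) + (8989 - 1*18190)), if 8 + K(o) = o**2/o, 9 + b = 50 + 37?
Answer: 48369684319173857/227249812 ≈ 2.1285e+8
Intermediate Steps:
b = 78 (b = -9 + (50 + 37) = -9 + 87 = 78)
K(o) = -8 + o (K(o) = -8 + o**2/o = -8 + o)
((5854/(-20936) + 16400/((-21709/(-11757)))) + I)*(K(b) + (8989 - 1*18190)) = ((5854/(-20936) + 16400/((-21709/(-11757)))) - 32192)*((-8 + 78) + (8989 - 1*18190)) = ((5854*(-1/20936) + 16400/((-21709*(-1/11757)))) - 32192)*(70 + (8989 - 18190)) = ((-2927/10468 + 16400/(21709/11757)) - 32192)*(70 - 9201) = ((-2927/10468 + 16400*(11757/21709)) - 32192)*(-9131) = ((-2927/10468 + 192814800/21709) - 32192)*(-9131) = (2018321784157/227249812 - 32192)*(-9131) = -5297304163747/227249812*(-9131) = 48369684319173857/227249812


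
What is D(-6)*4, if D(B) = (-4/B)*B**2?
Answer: 96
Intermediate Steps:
D(B) = -4*B
D(-6)*4 = -4*(-6)*4 = 24*4 = 96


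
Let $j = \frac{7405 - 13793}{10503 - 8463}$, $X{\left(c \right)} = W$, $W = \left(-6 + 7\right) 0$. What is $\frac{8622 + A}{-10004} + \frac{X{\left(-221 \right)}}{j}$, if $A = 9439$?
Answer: $- \frac{18061}{10004} \approx -1.8054$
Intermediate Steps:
$W = 0$ ($W = 1 \cdot 0 = 0$)
$X{\left(c \right)} = 0$
$j = - \frac{1597}{510}$ ($j = - \frac{6388}{2040} = \left(-6388\right) \frac{1}{2040} = - \frac{1597}{510} \approx -3.1314$)
$\frac{8622 + A}{-10004} + \frac{X{\left(-221 \right)}}{j} = \frac{8622 + 9439}{-10004} + \frac{0}{- \frac{1597}{510}} = 18061 \left(- \frac{1}{10004}\right) + 0 \left(- \frac{510}{1597}\right) = - \frac{18061}{10004} + 0 = - \frac{18061}{10004}$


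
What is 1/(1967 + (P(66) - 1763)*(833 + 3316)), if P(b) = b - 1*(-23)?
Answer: -1/6943459 ≈ -1.4402e-7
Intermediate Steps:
P(b) = 23 + b (P(b) = b + 23 = 23 + b)
1/(1967 + (P(66) - 1763)*(833 + 3316)) = 1/(1967 + ((23 + 66) - 1763)*(833 + 3316)) = 1/(1967 + (89 - 1763)*4149) = 1/(1967 - 1674*4149) = 1/(1967 - 6945426) = 1/(-6943459) = -1/6943459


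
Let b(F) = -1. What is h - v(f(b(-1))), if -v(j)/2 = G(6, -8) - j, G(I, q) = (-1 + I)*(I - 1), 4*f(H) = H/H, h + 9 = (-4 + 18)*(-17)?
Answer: -395/2 ≈ -197.50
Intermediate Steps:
h = -247 (h = -9 + (-4 + 18)*(-17) = -9 + 14*(-17) = -9 - 238 = -247)
f(H) = ¼ (f(H) = (H/H)/4 = (¼)*1 = ¼)
G(I, q) = (-1 + I)² (G(I, q) = (-1 + I)*(-1 + I) = (-1 + I)²)
v(j) = -50 + 2*j (v(j) = -2*((-1 + 6)² - j) = -2*(5² - j) = -2*(25 - j) = -50 + 2*j)
h - v(f(b(-1))) = -247 - (-50 + 2*(¼)) = -247 - (-50 + ½) = -247 - 1*(-99/2) = -247 + 99/2 = -395/2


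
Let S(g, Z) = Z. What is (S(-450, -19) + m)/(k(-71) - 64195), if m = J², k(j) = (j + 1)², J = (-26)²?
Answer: -152319/19765 ≈ -7.7065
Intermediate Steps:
J = 676
k(j) = (1 + j)²
m = 456976 (m = 676² = 456976)
(S(-450, -19) + m)/(k(-71) - 64195) = (-19 + 456976)/((1 - 71)² - 64195) = 456957/((-70)² - 64195) = 456957/(4900 - 64195) = 456957/(-59295) = 456957*(-1/59295) = -152319/19765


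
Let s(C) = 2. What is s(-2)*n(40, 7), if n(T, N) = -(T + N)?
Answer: -94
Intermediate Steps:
n(T, N) = -N - T (n(T, N) = -(N + T) = -N - T)
s(-2)*n(40, 7) = 2*(-1*7 - 1*40) = 2*(-7 - 40) = 2*(-47) = -94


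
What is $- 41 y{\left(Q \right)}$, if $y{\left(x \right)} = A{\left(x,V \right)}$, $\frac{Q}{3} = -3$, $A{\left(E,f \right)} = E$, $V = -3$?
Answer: $369$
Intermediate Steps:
$Q = -9$ ($Q = 3 \left(-3\right) = -9$)
$y{\left(x \right)} = x$
$- 41 y{\left(Q \right)} = \left(-41\right) \left(-9\right) = 369$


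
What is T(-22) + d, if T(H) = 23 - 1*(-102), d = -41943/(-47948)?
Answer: 6035443/47948 ≈ 125.87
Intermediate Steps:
d = 41943/47948 (d = -41943*(-1/47948) = 41943/47948 ≈ 0.87476)
T(H) = 125 (T(H) = 23 + 102 = 125)
T(-22) + d = 125 + 41943/47948 = 6035443/47948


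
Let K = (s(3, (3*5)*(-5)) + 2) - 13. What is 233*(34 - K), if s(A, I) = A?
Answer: 9786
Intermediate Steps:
K = -8 (K = (3 + 2) - 13 = 5 - 13 = -8)
233*(34 - K) = 233*(34 - 1*(-8)) = 233*(34 + 8) = 233*42 = 9786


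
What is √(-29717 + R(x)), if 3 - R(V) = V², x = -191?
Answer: 3*I*√7355 ≈ 257.28*I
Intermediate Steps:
R(V) = 3 - V²
√(-29717 + R(x)) = √(-29717 + (3 - 1*(-191)²)) = √(-29717 + (3 - 1*36481)) = √(-29717 + (3 - 36481)) = √(-29717 - 36478) = √(-66195) = 3*I*√7355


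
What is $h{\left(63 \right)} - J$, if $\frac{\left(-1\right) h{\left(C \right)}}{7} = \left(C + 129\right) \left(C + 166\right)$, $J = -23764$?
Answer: $-284012$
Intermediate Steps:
$h{\left(C \right)} = - 7 \left(129 + C\right) \left(166 + C\right)$ ($h{\left(C \right)} = - 7 \left(C + 129\right) \left(C + 166\right) = - 7 \left(129 + C\right) \left(166 + C\right)$)
$h{\left(63 \right)} - J = \left(-149898 - 130095 - 7 \cdot 63^{2}\right) - -23764 = \left(-149898 - 130095 - 27783\right) + 23764 = -307776 + 23764 = -284012$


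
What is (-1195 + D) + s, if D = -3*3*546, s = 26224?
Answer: 20115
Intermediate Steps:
D = -4914 (D = -9*546 = -4914)
(-1195 + D) + s = (-1195 - 4914) + 26224 = -6109 + 26224 = 20115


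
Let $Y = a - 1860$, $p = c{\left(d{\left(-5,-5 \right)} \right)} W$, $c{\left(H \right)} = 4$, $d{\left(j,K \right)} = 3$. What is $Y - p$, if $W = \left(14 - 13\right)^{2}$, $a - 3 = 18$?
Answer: $-1843$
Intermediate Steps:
$a = 21$ ($a = 3 + 18 = 21$)
$W = 1$ ($W = 1^{2} = 1$)
$p = 4$ ($p = 4 \cdot 1 = 4$)
$Y = -1839$ ($Y = 21 - 1860 = -1839$)
$Y - p = -1839 - 4 = -1843$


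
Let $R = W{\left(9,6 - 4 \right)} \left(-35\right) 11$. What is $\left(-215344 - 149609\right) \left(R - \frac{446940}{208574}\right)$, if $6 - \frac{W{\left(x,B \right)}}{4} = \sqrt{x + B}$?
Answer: $\frac{351754602488550}{104287} - 562027620 \sqrt{11} \approx 1.5089 \cdot 10^{9}$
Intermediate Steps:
$W{\left(x,B \right)} = 24 - 4 \sqrt{B + x}$ ($W{\left(x,B \right)} = 24 - 4 \sqrt{x + B} = 24 - 4 \sqrt{B + x}$)
$R = -9240 + 1540 \sqrt{11}$ ($R = \left(24 - 4 \sqrt{\left(6 - 4\right) + 9}\right) \left(-35\right) 11 = \left(24 - 4 \sqrt{2 + 9}\right) \left(-35\right) 11 = \left(24 - 4 \sqrt{11}\right) \left(-35\right) 11 = \left(-840 + 140 \sqrt{11}\right) 11 = -9240 + 1540 \sqrt{11} \approx -4132.4$)
$\left(-215344 - 149609\right) \left(R - \frac{446940}{208574}\right) = \left(-215344 - 149609\right) \left(\left(-9240 + 1540 \sqrt{11}\right) - \frac{446940}{208574}\right) = - 364953 \left(\left(-9240 + 1540 \sqrt{11}\right) - \frac{223470}{104287}\right) = - 364953 \left(- \frac{963835350}{104287} + 1540 \sqrt{11}\right) = \frac{351754602488550}{104287} - 562027620 \sqrt{11}$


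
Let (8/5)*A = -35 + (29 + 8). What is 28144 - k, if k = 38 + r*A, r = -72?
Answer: 28196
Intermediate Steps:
A = 5/4 (A = 5*(-35 + (29 + 8))/8 = 5*(-35 + 37)/8 = (5/8)*2 = 5/4 ≈ 1.2500)
k = -52 (k = 38 - 72*5/4 = 38 - 90 = -52)
28144 - k = 28144 - 1*(-52) = 28144 + 52 = 28196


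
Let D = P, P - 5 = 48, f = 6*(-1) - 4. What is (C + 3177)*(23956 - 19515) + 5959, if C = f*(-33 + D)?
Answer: 13226816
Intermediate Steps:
f = -10 (f = -6 - 4 = -10)
P = 53 (P = 5 + 48 = 53)
D = 53
C = -200 (C = -10*(-33 + 53) = -10*20 = -200)
(C + 3177)*(23956 - 19515) + 5959 = (-200 + 3177)*(23956 - 19515) + 5959 = 2977*4441 + 5959 = 13220857 + 5959 = 13226816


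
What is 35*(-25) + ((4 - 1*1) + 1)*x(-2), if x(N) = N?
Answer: -883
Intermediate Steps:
35*(-25) + ((4 - 1*1) + 1)*x(-2) = 35*(-25) + ((4 - 1*1) + 1)*(-2) = -875 + ((4 - 1) + 1)*(-2) = -875 + (3 + 1)*(-2) = -875 + 4*(-2) = -875 - 8 = -883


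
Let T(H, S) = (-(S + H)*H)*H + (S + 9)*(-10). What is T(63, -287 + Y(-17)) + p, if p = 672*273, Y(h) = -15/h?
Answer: 18220279/17 ≈ 1.0718e+6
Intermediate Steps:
T(H, S) = -90 - 10*S - H²*(H + S) (T(H, S) = (-(H + S)*H)*H + (9 + S)*(-10) = (-H*(H + S))*H + (-90 - 10*S) = -H²*(H + S) + (-90 - 10*S) = -90 - 10*S - H²*(H + S))
p = 183456
T(63, -287 + Y(-17)) + p = (-90 - 1*63³ - 10*(-287 - 15/(-17)) - 1*(-287 - 15/(-17))*63²) + 183456 = (-90 - 1*250047 - 10*(-287 - 15*(-1/17)) - 1*(-287 - 15*(-1/17))*3969) + 183456 = (-90 - 250047 - 10*(-287 + 15/17) - 1*(-287 + 15/17)*3969) + 183456 = (-90 - 250047 - 10*(-4864/17) - 1*(-4864/17)*3969) + 183456 = (-90 - 250047 + 48640/17 + 19305216/17) + 183456 = 15101527/17 + 183456 = 18220279/17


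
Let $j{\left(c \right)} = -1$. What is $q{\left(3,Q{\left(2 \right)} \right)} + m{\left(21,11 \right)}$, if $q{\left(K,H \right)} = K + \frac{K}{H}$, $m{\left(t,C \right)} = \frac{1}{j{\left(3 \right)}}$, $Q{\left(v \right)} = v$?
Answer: $\frac{7}{2} \approx 3.5$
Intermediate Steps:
$m{\left(t,C \right)} = -1$ ($m{\left(t,C \right)} = \frac{1}{-1} = -1$)
$q{\left(3,Q{\left(2 \right)} \right)} + m{\left(21,11 \right)} = \left(3 + \frac{3}{2}\right) - 1 = \frac{9}{2} - 1 = \frac{7}{2}$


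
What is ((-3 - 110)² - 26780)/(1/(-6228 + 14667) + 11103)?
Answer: -118238829/93698218 ≈ -1.2619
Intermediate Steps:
((-3 - 110)² - 26780)/(1/(-6228 + 14667) + 11103) = ((-113)² - 26780)/(1/8439 + 11103) = (12769 - 26780)/(1/8439 + 11103) = -14011/93698218/8439 = -14011*8439/93698218 = -118238829/93698218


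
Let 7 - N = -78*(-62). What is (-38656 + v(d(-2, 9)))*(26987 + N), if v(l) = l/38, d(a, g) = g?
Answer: -16274153601/19 ≈ -8.5653e+8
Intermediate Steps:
N = -4829 (N = 7 - (-78)*(-62) = 7 - 1*4836 = 7 - 4836 = -4829)
v(l) = l/38 (v(l) = l*(1/38) = l/38)
(-38656 + v(d(-2, 9)))*(26987 + N) = (-38656 + (1/38)*9)*(26987 - 4829) = (-38656 + 9/38)*22158 = -1468919/38*22158 = -16274153601/19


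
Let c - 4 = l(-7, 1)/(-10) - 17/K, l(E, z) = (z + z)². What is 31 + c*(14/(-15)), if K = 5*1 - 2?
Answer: 7409/225 ≈ 32.929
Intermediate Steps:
l(E, z) = 4*z² (l(E, z) = (2*z)² = 4*z²)
K = 3 (K = 5 - 2 = 3)
c = -31/15 (c = 4 + ((4*1²)/(-10) - 17/3) = 4 + ((4*1)*(-⅒) - 17*⅓) = 4 + (4*(-⅒) - 17/3) = 4 + (-⅖ - 17/3) = 4 - 91/15 = -31/15 ≈ -2.0667)
31 + c*(14/(-15)) = 31 - 434/(15*(-15)) = 31 - 434*(-1)/(15*15) = 31 - 31/15*(-14/15) = 31 + 434/225 = 7409/225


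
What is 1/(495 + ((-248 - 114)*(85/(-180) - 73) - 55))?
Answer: 18/486665 ≈ 3.6986e-5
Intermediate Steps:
1/(495 + ((-248 - 114)*(85/(-180) - 73) - 55)) = 1/(495 + (-362*(85*(-1/180) - 73) - 55)) = 1/(495 + (-362*(-17/36 - 73) - 55)) = 1/(495 + (-362*(-2645/36) - 55)) = 1/(495 + (478745/18 - 55)) = 1/(495 + 477755/18) = 1/(486665/18) = 18/486665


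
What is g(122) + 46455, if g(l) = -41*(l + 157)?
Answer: 35016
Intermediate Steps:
g(l) = -6437 - 41*l (g(l) = -41*(157 + l) = -6437 - 41*l)
g(122) + 46455 = (-6437 - 41*122) + 46455 = (-6437 - 5002) + 46455 = -11439 + 46455 = 35016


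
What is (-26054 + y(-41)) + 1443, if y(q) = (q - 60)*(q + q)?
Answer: -16329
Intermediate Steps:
y(q) = 2*q*(-60 + q) (y(q) = (-60 + q)*(2*q) = 2*q*(-60 + q))
(-26054 + y(-41)) + 1443 = (-26054 + 2*(-41)*(-60 - 41)) + 1443 = (-26054 + 2*(-41)*(-101)) + 1443 = (-26054 + 8282) + 1443 = -17772 + 1443 = -16329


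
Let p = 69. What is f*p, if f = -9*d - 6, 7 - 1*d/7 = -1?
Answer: -35190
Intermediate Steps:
d = 56 (d = 49 - 7*(-1) = 49 + 7 = 56)
f = -510 (f = -9*56 - 6 = -504 - 6 = -510)
f*p = -510*69 = -35190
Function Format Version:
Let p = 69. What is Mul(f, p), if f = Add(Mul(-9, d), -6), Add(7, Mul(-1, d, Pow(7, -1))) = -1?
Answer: -35190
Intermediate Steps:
d = 56 (d = Add(49, Mul(-7, -1)) = Add(49, 7) = 56)
f = -510 (f = Add(Mul(-9, 56), -6) = Add(-504, -6) = -510)
Mul(f, p) = Mul(-510, 69) = -35190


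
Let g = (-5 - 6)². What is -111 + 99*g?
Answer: 11868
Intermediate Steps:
g = 121 (g = (-11)² = 121)
-111 + 99*g = -111 + 99*121 = -111 + 11979 = 11868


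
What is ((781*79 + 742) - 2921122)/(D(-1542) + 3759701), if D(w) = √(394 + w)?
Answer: -10747785814381/14135351610549 + 5717362*I*√287/14135351610549 ≈ -0.76035 + 6.8522e-6*I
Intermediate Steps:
((781*79 + 742) - 2921122)/(D(-1542) + 3759701) = ((781*79 + 742) - 2921122)/(√(394 - 1542) + 3759701) = ((61699 + 742) - 2921122)/(√(-1148) + 3759701) = (62441 - 2921122)/(2*I*√287 + 3759701) = -2858681/(3759701 + 2*I*√287)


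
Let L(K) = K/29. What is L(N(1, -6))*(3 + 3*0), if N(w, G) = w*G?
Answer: -18/29 ≈ -0.62069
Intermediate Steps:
N(w, G) = G*w
L(K) = K/29 (L(K) = K*(1/29) = K/29)
L(N(1, -6))*(3 + 3*0) = ((-6*1)/29)*(3 + 3*0) = ((1/29)*(-6))*(3 + 0) = -6/29*3 = -18/29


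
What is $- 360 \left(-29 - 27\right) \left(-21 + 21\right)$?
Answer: $0$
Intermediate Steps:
$- 360 \left(-29 - 27\right) \left(-21 + 21\right) = - 360 \left(\left(-56\right) 0\right) = \left(-360\right) 0 = 0$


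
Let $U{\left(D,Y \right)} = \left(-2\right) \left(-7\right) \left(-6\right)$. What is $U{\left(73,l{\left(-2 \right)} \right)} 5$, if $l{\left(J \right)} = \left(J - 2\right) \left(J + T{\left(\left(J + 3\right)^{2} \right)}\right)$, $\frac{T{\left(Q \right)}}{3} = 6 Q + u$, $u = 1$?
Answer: $-420$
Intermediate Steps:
$T{\left(Q \right)} = 3 + 18 Q$ ($T{\left(Q \right)} = 3 \left(6 Q + 1\right) = 3 \left(1 + 6 Q\right) = 3 + 18 Q$)
$l{\left(J \right)} = \left(-2 + J\right) \left(3 + J + 18 \left(3 + J\right)^{2}\right)$ ($l{\left(J \right)} = \left(J - 2\right) \left(J + \left(3 + 18 \left(J + 3\right)^{2}\right)\right) = \left(-2 + J\right) \left(J + \left(3 + 18 \left(3 + J\right)^{2}\right)\right) = \left(-2 + J\right) \left(3 + J + 18 \left(3 + J\right)^{2}\right)$)
$U{\left(D,Y \right)} = -84$ ($U{\left(D,Y \right)} = 14 \left(-6\right) = -84$)
$U{\left(73,l{\left(-2 \right)} \right)} 5 = \left(-84\right) 5 = -420$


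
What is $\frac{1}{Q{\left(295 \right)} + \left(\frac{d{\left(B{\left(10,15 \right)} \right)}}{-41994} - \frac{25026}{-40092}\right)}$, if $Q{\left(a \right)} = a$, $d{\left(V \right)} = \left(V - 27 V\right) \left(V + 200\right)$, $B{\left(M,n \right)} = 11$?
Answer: $\frac{140301954}{41678270903} \approx 0.0033663$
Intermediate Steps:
$d{\left(V \right)} = - 26 V \left(200 + V\right)$
$\frac{1}{Q{\left(295 \right)} + \left(\frac{d{\left(B{\left(10,15 \right)} \right)}}{-41994} - \frac{25026}{-40092}\right)} = \frac{1}{295 - \left(- \frac{4171}{6682} - \frac{\left(-26\right) 11 \left(200 + 11\right)}{-41994}\right)} = \frac{1}{295 - \left(- \frac{4171}{6682} - \left(-26\right) 11 \cdot 211 \left(- \frac{1}{41994}\right)\right)} = \frac{1}{295 + \left(\left(-60346\right) \left(- \frac{1}{41994}\right) + \frac{4171}{6682}\right)} = \frac{1}{295 + \left(\frac{30173}{20997} + \frac{4171}{6682}\right)} = \frac{1}{295 + \frac{289194473}{140301954}} = \frac{1}{\frac{41678270903}{140301954}} = \frac{140301954}{41678270903}$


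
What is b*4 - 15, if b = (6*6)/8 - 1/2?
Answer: 1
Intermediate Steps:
b = 4 (b = 36*(1/8) - 1*1/2 = 9/2 - 1/2 = 4)
b*4 - 15 = 4*4 - 15 = 16 - 15 = 1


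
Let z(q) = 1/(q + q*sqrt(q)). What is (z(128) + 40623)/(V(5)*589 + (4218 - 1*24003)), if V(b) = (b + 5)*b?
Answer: 660367487/157114240 + sqrt(2)/19639280 ≈ 4.2031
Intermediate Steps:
V(b) = b*(5 + b) (V(b) = (5 + b)*b = b*(5 + b))
z(q) = 1/(q + q**(3/2))
(z(128) + 40623)/(V(5)*589 + (4218 - 1*24003)) = (1/(128 + 128**(3/2)) + 40623)/((5*(5 + 5))*589 + (4218 - 1*24003)) = (1/(128 + 1024*sqrt(2)) + 40623)/((5*10)*589 + (4218 - 24003)) = (40623 + 1/(128 + 1024*sqrt(2)))/(50*589 - 19785) = (40623 + 1/(128 + 1024*sqrt(2)))/(29450 - 19785) = (40623 + 1/(128 + 1024*sqrt(2)))/9665 = (40623 + 1/(128 + 1024*sqrt(2)))*(1/9665) = 40623/9665 + 1/(9665*(128 + 1024*sqrt(2)))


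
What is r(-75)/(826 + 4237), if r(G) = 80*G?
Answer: -6000/5063 ≈ -1.1851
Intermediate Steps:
r(-75)/(826 + 4237) = (80*(-75))/(826 + 4237) = -6000/5063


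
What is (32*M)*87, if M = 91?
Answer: 253344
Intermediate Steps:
(32*M)*87 = (32*91)*87 = 2912*87 = 253344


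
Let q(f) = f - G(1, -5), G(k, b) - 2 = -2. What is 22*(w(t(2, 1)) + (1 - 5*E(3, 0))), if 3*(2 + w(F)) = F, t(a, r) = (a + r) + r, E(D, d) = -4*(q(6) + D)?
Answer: 11902/3 ≈ 3967.3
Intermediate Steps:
G(k, b) = 0 (G(k, b) = 2 - 2 = 0)
q(f) = f (q(f) = f - 1*0 = f + 0 = f)
E(D, d) = -24 - 4*D (E(D, d) = -4*(6 + D) = -24 - 4*D)
t(a, r) = a + 2*r
w(F) = -2 + F/3
22*(w(t(2, 1)) + (1 - 5*E(3, 0))) = 22*((-2 + (2 + 2*1)/3) + (1 - 5*(-24 - 4*3))) = 22*((-2 + (2 + 2)/3) + (1 - 5*(-24 - 12))) = 22*((-2 + (⅓)*4) + (1 - 5*(-36))) = 22*((-2 + 4/3) + (1 + 180)) = 22*(-⅔ + 181) = 22*(541/3) = 11902/3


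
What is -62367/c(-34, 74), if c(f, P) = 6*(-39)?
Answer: 20789/78 ≈ 266.53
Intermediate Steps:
c(f, P) = -234
-62367/c(-34, 74) = -62367/(-234) = -62367*(-1/234) = 20789/78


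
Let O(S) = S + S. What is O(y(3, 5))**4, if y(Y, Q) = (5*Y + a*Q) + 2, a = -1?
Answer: 331776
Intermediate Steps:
y(Y, Q) = 2 - Q + 5*Y (y(Y, Q) = (5*Y - Q) + 2 = (-Q + 5*Y) + 2 = 2 - Q + 5*Y)
O(S) = 2*S
O(y(3, 5))**4 = (2*(2 - 1*5 + 5*3))**4 = (2*(2 - 5 + 15))**4 = (2*12)**4 = 24**4 = 331776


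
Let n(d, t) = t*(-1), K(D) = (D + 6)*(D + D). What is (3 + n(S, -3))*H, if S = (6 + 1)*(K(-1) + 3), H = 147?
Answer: 882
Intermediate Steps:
K(D) = 2*D*(6 + D) (K(D) = (6 + D)*(2*D) = 2*D*(6 + D))
S = -49 (S = (6 + 1)*(2*(-1)*(6 - 1) + 3) = 7*(2*(-1)*5 + 3) = 7*(-10 + 3) = 7*(-7) = -49)
n(d, t) = -t
(3 + n(S, -3))*H = (3 - 1*(-3))*147 = (3 + 3)*147 = 6*147 = 882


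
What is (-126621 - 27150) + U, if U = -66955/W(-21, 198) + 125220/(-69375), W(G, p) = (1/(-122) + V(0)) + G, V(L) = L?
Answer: -1785024249799/11853875 ≈ -1.5059e+5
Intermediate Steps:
W(G, p) = -1/122 + G (W(G, p) = (1/(-122) + 0) + G = (-1/122 + 0) + G = -1/122 + G)
U = 37757962826/11853875 (U = -66955/(-1/122 - 21) + 125220/(-69375) = -66955/(-2563/122) + 125220*(-1/69375) = -66955*(-122/2563) - 8348/4625 = 8168510/2563 - 8348/4625 = 37757962826/11853875 ≈ 3185.3)
(-126621 - 27150) + U = (-126621 - 27150) + 37757962826/11853875 = -153771 + 37757962826/11853875 = -1785024249799/11853875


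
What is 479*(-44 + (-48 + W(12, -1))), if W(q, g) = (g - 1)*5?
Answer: -48858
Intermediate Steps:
W(q, g) = -5 + 5*g (W(q, g) = (-1 + g)*5 = -5 + 5*g)
479*(-44 + (-48 + W(12, -1))) = 479*(-44 + (-48 + (-5 + 5*(-1)))) = 479*(-44 + (-48 + (-5 - 5))) = 479*(-44 + (-48 - 10)) = 479*(-44 - 58) = 479*(-102) = -48858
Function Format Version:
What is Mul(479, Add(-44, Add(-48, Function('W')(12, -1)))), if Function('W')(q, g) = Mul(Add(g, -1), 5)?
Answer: -48858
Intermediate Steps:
Function('W')(q, g) = Add(-5, Mul(5, g)) (Function('W')(q, g) = Mul(Add(-1, g), 5) = Add(-5, Mul(5, g)))
Mul(479, Add(-44, Add(-48, Function('W')(12, -1)))) = Mul(479, Add(-44, Add(-48, Add(-5, Mul(5, -1))))) = Mul(479, Add(-44, Add(-48, Add(-5, -5)))) = Mul(479, Add(-44, Add(-48, -10))) = Mul(479, Add(-44, -58)) = Mul(479, -102) = -48858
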